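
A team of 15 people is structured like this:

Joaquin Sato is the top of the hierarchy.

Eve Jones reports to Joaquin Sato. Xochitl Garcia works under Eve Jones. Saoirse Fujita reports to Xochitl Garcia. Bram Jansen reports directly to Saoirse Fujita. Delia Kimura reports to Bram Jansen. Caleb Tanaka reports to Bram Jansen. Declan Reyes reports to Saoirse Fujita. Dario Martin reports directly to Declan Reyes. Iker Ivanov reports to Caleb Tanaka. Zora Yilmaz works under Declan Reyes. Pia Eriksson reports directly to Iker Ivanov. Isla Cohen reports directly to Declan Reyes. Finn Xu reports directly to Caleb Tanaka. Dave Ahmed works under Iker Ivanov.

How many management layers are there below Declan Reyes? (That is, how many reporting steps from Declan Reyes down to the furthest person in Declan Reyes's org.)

1

The longest chain under Declan Reyes runs Declan Reyes → Isla Cohen, which is 1 level below Declan Reyes.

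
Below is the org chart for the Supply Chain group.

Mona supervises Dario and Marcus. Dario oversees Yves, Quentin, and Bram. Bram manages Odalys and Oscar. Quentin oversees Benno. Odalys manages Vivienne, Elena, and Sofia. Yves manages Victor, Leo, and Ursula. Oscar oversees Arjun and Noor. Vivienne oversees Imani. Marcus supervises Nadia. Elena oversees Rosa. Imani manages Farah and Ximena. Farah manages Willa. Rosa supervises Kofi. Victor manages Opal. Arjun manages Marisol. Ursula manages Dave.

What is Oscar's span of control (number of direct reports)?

2

Oscar directly manages Arjun, Noor. That is 2 direct reports.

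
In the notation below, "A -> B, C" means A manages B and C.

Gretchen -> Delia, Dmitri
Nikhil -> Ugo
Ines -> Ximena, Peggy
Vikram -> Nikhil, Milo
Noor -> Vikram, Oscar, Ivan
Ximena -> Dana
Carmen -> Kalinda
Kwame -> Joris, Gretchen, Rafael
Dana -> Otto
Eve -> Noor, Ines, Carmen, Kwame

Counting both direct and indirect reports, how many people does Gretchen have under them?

Gretchen directly manages Delia, Dmitri. Delia has no reports. Dmitri has no reports. So Gretchen's organization is 2 direct reports plus everyone under them: 1 + 1 = 2.

2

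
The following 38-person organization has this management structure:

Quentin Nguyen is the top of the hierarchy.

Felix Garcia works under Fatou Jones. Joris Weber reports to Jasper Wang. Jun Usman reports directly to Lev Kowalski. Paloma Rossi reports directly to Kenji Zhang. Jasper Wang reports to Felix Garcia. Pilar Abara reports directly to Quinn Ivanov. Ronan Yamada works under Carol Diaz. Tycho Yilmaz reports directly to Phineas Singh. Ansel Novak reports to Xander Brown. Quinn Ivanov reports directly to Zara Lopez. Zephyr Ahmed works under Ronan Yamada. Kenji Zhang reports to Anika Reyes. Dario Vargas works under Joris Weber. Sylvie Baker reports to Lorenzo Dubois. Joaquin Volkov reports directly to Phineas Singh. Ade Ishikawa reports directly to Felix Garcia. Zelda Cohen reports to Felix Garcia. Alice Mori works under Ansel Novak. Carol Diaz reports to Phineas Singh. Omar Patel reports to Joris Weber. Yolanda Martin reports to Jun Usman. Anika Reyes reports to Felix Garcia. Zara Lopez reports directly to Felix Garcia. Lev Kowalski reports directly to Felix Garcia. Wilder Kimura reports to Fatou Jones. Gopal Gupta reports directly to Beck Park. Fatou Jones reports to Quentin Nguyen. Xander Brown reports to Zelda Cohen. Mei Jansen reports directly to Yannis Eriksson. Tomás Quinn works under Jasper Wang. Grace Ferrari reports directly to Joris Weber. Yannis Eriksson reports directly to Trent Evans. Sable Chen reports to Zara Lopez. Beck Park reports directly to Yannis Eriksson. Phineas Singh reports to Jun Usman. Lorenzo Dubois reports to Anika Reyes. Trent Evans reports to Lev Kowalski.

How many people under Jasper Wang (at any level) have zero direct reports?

4

The people in Jasper Wang's organization with no one reporting to them are Tomás Quinn, Grace Ferrari, Omar Patel, Dario Vargas. That is 4.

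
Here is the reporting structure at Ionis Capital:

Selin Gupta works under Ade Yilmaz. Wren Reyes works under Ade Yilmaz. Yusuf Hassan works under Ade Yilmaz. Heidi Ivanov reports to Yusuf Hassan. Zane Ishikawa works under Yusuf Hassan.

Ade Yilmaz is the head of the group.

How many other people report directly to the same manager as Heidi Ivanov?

1

Heidi Ivanov reports to Yusuf Hassan. Yusuf Hassan's other direct reports are Zane Ishikawa — 1 peer.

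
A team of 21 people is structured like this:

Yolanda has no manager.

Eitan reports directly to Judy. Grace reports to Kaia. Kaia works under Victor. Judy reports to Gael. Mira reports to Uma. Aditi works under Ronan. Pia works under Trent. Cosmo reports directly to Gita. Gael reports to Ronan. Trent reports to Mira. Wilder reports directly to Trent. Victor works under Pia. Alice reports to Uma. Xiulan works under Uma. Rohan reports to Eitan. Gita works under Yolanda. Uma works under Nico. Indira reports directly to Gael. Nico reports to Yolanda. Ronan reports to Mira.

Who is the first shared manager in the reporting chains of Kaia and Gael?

Kaia's chain of managers is Victor, Pia, Trent, Mira, Uma, Nico, Yolanda. Gael's chain of managers is Ronan, Mira, Uma, Nico, Yolanda. The first manager that appears in both chains is Mira.

Mira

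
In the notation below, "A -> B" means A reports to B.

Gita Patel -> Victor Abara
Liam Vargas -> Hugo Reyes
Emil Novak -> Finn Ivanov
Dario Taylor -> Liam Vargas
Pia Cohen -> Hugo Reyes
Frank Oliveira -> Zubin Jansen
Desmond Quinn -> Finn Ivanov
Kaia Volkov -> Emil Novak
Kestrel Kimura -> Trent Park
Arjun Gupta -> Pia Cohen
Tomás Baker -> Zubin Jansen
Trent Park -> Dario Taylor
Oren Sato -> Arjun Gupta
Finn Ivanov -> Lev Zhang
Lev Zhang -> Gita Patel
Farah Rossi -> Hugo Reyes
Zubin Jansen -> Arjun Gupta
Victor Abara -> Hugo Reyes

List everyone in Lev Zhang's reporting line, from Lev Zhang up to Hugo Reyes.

Lev Zhang reports to Gita Patel. Gita Patel reports to Victor Abara. Victor Abara reports to Hugo Reyes. Hugo Reyes is at the top.

Lev Zhang -> Gita Patel -> Victor Abara -> Hugo Reyes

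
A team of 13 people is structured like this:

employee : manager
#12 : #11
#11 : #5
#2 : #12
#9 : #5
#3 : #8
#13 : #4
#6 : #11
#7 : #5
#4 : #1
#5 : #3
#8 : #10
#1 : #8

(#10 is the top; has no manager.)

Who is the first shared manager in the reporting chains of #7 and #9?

#7's chain of managers is #5, #3, #8, #10. #9's chain of managers is #5, #3, #8, #10. The first manager that appears in both chains is #5.

#5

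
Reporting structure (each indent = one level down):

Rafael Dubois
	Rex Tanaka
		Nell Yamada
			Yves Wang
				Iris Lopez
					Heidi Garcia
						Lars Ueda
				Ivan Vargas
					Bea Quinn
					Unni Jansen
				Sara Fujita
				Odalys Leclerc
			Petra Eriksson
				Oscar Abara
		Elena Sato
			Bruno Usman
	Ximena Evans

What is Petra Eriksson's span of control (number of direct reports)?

1

Petra Eriksson directly manages Oscar Abara. That is 1 direct report.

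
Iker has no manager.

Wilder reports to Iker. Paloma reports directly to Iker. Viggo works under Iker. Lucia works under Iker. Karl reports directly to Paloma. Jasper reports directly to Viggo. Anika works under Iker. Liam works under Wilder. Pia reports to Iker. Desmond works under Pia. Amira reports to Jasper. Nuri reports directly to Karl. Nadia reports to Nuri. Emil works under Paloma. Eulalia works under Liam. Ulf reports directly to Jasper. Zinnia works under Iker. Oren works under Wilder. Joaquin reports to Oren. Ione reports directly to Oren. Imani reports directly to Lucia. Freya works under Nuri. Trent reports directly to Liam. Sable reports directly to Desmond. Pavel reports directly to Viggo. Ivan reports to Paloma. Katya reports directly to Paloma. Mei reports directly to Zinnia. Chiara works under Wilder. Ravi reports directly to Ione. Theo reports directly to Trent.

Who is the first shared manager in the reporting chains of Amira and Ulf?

Jasper

Amira's chain of managers is Jasper, Viggo, Iker. Ulf's chain of managers is Jasper, Viggo, Iker. The first manager that appears in both chains is Jasper.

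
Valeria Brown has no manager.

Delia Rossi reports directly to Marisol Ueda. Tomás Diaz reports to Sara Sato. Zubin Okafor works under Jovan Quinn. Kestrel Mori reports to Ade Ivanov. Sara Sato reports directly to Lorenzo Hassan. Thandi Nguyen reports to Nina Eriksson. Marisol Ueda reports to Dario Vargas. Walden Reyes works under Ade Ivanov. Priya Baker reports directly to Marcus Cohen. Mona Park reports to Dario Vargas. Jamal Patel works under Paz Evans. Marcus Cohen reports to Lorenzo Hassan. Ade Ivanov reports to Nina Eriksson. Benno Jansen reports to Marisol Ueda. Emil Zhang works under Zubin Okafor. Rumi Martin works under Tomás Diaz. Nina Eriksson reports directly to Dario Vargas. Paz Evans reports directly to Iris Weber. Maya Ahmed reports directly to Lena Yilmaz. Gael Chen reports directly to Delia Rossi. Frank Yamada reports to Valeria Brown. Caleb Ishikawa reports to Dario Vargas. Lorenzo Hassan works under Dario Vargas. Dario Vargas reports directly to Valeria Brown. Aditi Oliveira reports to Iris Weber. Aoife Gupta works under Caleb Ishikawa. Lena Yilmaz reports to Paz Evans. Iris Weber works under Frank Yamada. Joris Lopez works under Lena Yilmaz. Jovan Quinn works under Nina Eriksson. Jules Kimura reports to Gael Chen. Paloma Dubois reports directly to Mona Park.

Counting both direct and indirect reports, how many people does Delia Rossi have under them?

Delia Rossi directly manages Gael Chen. Under Gael Chen: Jules Kimura (1). That's 2 in total.

2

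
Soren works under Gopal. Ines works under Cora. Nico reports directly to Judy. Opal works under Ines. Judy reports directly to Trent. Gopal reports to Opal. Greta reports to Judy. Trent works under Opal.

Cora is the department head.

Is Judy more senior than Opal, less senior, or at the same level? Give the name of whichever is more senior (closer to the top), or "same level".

Opal

Judy is 4 levels below Cora; Opal is 2. Opal is higher.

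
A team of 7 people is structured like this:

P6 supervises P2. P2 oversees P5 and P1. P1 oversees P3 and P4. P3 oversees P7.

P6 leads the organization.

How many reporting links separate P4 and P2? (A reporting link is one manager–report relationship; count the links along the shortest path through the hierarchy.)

2

P4 is in P2's organization: the chain from P4 up to P2 is P4 → P1 → P2, which is 2 links.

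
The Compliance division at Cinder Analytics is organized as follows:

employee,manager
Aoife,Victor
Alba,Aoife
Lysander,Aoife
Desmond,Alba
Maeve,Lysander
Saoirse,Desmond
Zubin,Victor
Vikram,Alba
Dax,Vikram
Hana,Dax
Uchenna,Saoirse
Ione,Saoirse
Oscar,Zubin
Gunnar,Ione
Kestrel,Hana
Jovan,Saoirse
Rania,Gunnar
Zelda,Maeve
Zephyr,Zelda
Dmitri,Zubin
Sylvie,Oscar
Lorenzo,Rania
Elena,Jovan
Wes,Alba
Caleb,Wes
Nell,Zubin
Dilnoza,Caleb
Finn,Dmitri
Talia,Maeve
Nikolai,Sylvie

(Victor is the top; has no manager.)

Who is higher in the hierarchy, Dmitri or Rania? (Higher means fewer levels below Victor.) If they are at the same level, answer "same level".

Dmitri

Dmitri is 2 levels below Victor; Rania is 7. Dmitri is higher.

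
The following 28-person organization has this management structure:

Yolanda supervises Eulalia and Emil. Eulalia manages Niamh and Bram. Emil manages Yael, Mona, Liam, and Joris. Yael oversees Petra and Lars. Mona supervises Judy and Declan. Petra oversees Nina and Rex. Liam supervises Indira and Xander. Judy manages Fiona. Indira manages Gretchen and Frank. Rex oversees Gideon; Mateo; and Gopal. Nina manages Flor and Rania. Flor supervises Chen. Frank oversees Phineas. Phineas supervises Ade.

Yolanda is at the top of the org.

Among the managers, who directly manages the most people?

Emil

Direct-report counts: Yolanda has 2; Emil has 4; Liam has 2; Indira has 2; Frank has 1; Phineas has 1; Mona has 2; Judy has 1; Yael has 2; Petra has 2; Nina has 2; Flor has 1; Rex has 3; Eulalia has 2. The largest is 4, held by Emil.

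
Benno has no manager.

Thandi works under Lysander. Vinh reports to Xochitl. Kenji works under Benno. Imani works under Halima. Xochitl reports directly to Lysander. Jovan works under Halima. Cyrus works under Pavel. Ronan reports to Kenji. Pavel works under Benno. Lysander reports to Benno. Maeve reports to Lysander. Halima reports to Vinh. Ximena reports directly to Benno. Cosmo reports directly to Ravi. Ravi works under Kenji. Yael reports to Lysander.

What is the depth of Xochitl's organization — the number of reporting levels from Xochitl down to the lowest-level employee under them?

The longest chain under Xochitl runs Xochitl → Vinh → Halima → Jovan, which is 3 levels below Xochitl.

3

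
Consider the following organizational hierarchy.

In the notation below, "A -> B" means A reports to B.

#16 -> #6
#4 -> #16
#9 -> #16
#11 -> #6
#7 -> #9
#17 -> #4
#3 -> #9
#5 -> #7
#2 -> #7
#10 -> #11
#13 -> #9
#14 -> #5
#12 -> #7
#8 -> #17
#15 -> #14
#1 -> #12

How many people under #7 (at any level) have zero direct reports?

The people in #7's organization with no one reporting to them are #1, #2, #15. That is 3.

3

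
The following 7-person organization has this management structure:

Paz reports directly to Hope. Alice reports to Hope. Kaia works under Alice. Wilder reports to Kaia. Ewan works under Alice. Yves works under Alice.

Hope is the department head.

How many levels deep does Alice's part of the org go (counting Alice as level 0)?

2

The longest chain under Alice runs Alice → Kaia → Wilder, which is 2 levels below Alice.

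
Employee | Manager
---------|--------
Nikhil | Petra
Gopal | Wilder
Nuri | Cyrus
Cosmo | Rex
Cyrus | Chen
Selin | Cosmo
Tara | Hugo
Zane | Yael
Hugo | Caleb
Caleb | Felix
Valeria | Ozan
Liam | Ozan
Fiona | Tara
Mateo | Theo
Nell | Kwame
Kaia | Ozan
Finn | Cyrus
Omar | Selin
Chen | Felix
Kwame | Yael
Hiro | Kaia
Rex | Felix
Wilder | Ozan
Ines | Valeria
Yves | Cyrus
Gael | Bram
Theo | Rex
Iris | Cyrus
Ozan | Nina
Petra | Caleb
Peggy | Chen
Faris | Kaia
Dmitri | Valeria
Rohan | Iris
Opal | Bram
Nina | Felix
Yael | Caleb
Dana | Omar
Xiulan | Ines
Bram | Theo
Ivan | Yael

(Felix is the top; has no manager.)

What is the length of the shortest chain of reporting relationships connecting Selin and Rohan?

7

Selin is 3 levels below Felix, and Rohan is 4 levels below Felix (their lowest common manager). The shortest path runs up from Selin to Felix and back down to Rohan: 3 + 4 = 7 links.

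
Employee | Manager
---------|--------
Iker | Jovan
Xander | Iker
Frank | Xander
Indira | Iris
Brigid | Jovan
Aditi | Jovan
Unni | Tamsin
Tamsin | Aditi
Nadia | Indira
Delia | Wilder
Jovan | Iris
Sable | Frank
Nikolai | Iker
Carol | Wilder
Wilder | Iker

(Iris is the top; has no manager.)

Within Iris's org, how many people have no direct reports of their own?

7

The people in Iris's organization with no one reporting to them are Nadia, Unni, Brigid, Sable, Nikolai, Carol, Delia. That is 7.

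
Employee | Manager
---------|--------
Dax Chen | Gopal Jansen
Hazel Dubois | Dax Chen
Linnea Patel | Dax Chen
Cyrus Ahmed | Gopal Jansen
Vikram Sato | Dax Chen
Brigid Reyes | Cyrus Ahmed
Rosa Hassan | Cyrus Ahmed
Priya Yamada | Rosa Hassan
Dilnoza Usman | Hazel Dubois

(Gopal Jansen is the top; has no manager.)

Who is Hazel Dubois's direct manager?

Dax Chen

Hazel Dubois reports directly to Dax Chen.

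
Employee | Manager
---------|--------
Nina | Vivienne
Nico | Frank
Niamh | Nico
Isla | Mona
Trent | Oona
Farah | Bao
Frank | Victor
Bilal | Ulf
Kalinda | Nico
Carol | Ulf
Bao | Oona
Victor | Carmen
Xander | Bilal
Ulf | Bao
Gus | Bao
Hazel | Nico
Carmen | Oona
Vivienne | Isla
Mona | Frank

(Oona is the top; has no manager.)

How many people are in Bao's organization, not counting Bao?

6

Bao directly manages Ulf, Gus, Farah. Under Ulf: Bilal, Xander, Carol (3). Gus has no reports. Farah has no reports. So Bao's organization is 3 direct reports plus everyone under them: 4 + 1 + 1 = 6.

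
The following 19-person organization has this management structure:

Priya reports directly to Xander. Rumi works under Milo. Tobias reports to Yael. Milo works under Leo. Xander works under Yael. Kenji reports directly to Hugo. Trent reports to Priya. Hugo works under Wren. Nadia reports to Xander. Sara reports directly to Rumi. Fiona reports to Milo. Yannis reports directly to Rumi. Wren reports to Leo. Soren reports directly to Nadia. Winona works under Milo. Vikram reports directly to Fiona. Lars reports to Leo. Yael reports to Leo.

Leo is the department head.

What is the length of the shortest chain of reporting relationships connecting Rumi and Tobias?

Rumi is 2 levels below Leo, and Tobias is 2 levels below Leo (their lowest common manager). The shortest path runs up from Rumi to Leo and back down to Tobias: 2 + 2 = 4 links.

4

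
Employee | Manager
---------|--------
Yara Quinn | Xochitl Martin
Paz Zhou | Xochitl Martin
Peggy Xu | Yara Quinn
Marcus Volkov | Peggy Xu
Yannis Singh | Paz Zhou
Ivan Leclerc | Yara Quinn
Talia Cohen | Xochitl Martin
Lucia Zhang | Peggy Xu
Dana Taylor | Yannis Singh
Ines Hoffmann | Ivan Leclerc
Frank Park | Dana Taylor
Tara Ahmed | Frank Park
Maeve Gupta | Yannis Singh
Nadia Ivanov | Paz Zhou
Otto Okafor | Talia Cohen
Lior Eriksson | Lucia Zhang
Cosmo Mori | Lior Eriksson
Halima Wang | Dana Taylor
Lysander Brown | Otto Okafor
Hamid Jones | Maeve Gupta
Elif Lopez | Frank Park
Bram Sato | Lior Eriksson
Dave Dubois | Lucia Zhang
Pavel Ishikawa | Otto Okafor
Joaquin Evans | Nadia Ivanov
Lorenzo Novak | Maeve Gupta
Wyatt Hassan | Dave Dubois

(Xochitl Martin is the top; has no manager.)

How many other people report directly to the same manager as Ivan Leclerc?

1

Ivan Leclerc reports to Yara Quinn. Yara Quinn's other direct reports are Peggy Xu — 1 peer.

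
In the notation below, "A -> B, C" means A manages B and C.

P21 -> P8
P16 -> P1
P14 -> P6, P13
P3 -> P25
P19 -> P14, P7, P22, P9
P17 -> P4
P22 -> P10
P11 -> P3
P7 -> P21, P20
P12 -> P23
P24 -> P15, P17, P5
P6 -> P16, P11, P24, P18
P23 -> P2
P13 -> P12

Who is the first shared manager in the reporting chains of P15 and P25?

P6

P15's chain of managers is P24, P6, P14, P19. P25's chain of managers is P3, P11, P6, P14, P19. The first manager that appears in both chains is P6.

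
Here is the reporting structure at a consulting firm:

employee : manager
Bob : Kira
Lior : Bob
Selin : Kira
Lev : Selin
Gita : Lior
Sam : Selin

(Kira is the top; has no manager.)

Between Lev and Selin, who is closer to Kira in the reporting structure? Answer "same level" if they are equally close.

Lev is 2 levels below Kira; Selin is 1. Selin is higher.

Selin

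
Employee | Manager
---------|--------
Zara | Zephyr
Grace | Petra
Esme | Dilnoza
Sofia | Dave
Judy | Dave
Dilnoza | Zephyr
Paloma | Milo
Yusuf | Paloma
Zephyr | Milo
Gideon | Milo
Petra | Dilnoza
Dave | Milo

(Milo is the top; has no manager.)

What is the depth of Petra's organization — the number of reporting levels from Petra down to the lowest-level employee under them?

1

The longest chain under Petra runs Petra → Grace, which is 1 level below Petra.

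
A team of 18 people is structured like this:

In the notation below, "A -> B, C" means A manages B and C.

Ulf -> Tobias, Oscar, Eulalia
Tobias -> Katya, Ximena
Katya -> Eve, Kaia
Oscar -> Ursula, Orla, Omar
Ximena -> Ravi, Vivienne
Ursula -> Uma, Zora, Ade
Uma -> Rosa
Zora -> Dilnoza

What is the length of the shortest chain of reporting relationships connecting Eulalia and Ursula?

Eulalia is 1 level below Ulf, and Ursula is 2 levels below Ulf (their lowest common manager). The shortest path runs up from Eulalia to Ulf and back down to Ursula: 1 + 2 = 3 links.

3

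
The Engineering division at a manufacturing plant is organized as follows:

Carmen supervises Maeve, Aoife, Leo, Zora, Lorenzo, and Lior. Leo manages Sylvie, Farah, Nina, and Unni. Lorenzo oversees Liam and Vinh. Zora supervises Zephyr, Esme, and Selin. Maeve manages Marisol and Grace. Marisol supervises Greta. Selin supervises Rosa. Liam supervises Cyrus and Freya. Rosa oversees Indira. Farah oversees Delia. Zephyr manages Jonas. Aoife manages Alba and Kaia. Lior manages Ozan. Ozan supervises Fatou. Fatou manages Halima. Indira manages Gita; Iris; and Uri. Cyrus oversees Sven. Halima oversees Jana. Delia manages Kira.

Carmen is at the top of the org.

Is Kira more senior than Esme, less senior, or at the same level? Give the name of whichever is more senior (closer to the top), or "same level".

Esme

Kira is 4 levels below Carmen; Esme is 2. Esme is higher.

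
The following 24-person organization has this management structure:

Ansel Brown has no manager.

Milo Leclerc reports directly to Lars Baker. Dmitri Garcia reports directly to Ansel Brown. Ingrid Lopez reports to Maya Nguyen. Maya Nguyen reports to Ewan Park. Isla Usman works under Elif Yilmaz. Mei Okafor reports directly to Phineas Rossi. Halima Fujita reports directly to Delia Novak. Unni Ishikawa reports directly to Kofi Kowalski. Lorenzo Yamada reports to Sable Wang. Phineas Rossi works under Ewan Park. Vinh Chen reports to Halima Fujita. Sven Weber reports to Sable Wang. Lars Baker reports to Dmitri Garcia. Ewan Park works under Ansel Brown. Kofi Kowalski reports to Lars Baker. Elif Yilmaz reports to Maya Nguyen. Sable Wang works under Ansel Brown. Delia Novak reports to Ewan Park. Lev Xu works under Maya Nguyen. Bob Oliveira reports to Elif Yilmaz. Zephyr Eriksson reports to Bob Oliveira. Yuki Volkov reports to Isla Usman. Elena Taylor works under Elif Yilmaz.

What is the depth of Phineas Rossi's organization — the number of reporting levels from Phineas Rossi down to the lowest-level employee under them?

The longest chain under Phineas Rossi runs Phineas Rossi → Mei Okafor, which is 1 level below Phineas Rossi.

1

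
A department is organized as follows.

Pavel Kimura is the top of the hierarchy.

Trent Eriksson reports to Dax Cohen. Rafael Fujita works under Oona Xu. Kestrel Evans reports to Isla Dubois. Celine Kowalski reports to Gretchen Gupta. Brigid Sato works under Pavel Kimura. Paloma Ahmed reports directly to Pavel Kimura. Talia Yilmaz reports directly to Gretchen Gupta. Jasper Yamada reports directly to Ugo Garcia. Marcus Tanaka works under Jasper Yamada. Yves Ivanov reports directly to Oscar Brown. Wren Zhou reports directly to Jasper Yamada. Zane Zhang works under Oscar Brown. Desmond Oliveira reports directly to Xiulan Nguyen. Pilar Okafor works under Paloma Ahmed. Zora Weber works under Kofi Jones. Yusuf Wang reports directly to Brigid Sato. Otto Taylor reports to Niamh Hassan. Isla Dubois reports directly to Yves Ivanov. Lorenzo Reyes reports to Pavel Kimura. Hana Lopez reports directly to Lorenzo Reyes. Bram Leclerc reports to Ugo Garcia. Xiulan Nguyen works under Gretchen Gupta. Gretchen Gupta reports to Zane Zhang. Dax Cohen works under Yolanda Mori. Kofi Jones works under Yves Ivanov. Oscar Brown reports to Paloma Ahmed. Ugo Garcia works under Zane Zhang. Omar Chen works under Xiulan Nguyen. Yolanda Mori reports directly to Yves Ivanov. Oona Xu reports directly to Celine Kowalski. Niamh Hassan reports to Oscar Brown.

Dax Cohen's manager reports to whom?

Yves Ivanov

Dax Cohen reports to Yolanda Mori, and Yolanda Mori reports to Yves Ivanov. So Dax Cohen's skip-level manager is Yves Ivanov.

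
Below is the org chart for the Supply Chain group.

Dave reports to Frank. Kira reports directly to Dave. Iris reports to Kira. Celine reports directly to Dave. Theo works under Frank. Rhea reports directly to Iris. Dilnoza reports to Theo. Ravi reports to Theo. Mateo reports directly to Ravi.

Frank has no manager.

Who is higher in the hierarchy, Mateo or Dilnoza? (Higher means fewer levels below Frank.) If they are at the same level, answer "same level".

Dilnoza

Mateo is 3 levels below Frank; Dilnoza is 2. Dilnoza is higher.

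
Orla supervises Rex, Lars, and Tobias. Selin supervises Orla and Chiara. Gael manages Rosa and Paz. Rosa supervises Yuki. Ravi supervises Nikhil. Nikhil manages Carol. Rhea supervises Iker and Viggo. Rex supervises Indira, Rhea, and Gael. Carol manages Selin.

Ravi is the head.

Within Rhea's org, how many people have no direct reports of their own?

2

The people in Rhea's organization with no one reporting to them are Iker, Viggo. That is 2.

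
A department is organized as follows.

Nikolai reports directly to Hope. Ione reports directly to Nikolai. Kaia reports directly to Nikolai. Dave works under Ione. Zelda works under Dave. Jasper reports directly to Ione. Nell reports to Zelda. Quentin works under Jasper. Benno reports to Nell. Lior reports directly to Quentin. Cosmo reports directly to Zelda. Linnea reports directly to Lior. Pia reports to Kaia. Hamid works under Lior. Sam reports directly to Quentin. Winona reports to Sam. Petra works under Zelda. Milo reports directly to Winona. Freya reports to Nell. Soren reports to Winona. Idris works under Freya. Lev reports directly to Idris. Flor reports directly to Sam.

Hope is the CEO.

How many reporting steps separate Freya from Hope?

Chain from Freya up to Hope: Freya → Nell → Zelda → Dave → Ione → Nikolai → Hope. That is 6 steps up, so Freya is 6 levels below Hope.

6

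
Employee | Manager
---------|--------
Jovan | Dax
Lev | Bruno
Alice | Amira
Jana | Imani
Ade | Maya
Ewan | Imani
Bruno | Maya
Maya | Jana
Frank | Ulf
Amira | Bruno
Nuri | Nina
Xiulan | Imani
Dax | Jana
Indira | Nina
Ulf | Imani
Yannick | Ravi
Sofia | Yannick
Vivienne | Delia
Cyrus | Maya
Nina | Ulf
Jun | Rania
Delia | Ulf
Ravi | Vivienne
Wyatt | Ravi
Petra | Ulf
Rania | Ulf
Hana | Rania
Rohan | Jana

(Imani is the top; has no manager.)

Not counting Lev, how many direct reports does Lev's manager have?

Lev reports to Bruno. Bruno's other direct reports are Amira — 1 peer.

1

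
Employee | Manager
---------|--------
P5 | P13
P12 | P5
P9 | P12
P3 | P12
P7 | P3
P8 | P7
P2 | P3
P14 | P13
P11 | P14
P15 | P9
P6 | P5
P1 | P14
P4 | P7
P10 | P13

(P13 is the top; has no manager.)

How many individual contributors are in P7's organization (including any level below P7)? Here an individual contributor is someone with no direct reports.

2

The people in P7's organization with no one reporting to them are P4, P8. That is 2.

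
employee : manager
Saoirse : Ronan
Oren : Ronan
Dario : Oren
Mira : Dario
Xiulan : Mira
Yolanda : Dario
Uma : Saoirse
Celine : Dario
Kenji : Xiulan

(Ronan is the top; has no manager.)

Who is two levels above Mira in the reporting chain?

Oren

Mira reports to Dario, and Dario reports to Oren. So Mira's skip-level manager is Oren.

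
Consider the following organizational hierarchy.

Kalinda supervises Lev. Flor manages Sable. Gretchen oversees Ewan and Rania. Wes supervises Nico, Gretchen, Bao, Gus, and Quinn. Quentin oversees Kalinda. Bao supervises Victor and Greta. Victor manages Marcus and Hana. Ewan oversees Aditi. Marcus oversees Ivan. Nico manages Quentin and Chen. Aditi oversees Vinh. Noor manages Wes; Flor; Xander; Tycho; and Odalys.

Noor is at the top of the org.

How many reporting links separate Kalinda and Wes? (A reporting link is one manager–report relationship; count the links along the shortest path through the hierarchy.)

3

Kalinda is in Wes's organization: the chain from Kalinda up to Wes is Kalinda → Quentin → Nico → Wes, which is 3 links.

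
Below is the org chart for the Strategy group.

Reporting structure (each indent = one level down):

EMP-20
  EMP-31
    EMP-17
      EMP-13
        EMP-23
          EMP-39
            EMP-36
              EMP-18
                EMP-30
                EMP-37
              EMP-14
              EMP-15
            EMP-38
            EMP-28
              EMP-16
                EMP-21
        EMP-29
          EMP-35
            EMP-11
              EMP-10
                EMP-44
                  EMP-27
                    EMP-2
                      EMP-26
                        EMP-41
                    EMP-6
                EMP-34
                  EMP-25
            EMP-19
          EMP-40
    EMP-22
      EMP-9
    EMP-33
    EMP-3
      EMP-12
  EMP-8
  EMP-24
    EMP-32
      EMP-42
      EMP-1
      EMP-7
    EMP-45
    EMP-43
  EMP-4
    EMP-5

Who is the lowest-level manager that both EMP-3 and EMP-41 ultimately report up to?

EMP-31

EMP-3's chain of managers is EMP-31, EMP-20. EMP-41's chain of managers is EMP-26, EMP-2, EMP-27, EMP-44, EMP-10, EMP-11, EMP-35, EMP-29, EMP-13, EMP-17, EMP-31, EMP-20. The first manager that appears in both chains is EMP-31.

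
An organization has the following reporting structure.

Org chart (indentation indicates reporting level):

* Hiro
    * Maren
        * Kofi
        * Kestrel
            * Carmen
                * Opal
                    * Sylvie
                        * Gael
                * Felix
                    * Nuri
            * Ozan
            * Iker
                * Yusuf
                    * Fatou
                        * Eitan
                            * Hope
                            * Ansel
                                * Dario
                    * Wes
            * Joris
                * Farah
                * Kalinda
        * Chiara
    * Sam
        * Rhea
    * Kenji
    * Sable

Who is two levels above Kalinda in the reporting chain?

Kalinda reports to Joris, and Joris reports to Kestrel. So Kalinda's skip-level manager is Kestrel.

Kestrel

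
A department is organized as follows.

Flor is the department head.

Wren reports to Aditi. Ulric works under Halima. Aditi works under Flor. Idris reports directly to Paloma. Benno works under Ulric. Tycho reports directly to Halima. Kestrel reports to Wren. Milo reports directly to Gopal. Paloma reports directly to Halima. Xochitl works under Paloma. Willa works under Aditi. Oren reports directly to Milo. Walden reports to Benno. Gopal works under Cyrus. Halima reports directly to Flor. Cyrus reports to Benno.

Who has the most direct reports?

Halima

Direct-report counts: Flor has 2; Aditi has 2; Wren has 1; Halima has 3; Paloma has 2; Ulric has 1; Benno has 2; Cyrus has 1; Gopal has 1; Milo has 1. The largest is 3, held by Halima.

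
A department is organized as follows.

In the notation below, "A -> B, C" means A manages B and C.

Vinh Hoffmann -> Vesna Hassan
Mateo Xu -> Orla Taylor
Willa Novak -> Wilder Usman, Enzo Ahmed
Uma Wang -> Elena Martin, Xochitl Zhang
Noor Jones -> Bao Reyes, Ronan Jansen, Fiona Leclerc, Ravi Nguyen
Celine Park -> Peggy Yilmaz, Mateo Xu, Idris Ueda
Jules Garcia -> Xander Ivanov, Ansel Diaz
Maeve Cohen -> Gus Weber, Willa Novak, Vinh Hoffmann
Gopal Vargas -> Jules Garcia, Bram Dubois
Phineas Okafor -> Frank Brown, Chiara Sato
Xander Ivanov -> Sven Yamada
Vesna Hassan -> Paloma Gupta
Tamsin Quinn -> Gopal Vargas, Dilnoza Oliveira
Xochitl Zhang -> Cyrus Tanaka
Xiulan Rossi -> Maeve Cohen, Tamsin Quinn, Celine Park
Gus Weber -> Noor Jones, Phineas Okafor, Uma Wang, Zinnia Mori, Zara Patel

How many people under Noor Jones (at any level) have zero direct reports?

The people in Noor Jones's organization with no one reporting to them are Ravi Nguyen, Fiona Leclerc, Ronan Jansen, Bao Reyes. That is 4.

4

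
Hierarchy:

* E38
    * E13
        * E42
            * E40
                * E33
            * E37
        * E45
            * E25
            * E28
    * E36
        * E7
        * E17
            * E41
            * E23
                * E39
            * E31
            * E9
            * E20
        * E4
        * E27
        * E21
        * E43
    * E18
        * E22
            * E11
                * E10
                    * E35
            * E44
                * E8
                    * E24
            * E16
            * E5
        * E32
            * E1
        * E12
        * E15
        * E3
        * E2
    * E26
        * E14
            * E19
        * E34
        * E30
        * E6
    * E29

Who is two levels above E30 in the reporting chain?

E38

E30 reports to E26, and E26 reports to E38. So E30's skip-level manager is E38.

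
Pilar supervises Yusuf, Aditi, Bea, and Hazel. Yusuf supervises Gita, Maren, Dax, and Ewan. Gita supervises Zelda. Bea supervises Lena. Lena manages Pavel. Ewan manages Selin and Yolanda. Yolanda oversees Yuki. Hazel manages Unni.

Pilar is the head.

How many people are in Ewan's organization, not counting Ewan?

Ewan directly manages Yolanda, Selin. Under Yolanda: Yuki (1). Selin has no reports. So Ewan's organization is 2 direct reports plus everyone under them: 2 + 1 = 3.

3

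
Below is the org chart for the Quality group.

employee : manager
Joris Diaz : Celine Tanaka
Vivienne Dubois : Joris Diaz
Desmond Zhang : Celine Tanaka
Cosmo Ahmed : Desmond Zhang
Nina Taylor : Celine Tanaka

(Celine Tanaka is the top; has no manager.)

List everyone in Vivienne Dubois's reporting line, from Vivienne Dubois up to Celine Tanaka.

Vivienne Dubois -> Joris Diaz -> Celine Tanaka

Vivienne Dubois reports to Joris Diaz. Joris Diaz reports to Celine Tanaka. Celine Tanaka is at the top.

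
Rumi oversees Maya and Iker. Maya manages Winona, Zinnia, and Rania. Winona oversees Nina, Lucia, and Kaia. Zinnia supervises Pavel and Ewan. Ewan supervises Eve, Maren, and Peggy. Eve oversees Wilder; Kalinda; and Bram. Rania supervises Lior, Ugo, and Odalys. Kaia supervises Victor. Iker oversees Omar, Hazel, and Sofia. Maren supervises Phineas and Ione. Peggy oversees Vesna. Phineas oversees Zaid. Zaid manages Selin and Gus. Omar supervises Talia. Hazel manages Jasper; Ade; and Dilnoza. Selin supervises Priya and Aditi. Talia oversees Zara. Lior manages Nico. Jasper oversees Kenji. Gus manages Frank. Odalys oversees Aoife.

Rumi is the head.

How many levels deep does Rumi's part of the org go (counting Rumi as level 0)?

8

The longest chain under Rumi runs Rumi → Maya → Zinnia → Ewan → Maren → Phineas → Zaid → Gus → Frank, which is 8 levels below Rumi.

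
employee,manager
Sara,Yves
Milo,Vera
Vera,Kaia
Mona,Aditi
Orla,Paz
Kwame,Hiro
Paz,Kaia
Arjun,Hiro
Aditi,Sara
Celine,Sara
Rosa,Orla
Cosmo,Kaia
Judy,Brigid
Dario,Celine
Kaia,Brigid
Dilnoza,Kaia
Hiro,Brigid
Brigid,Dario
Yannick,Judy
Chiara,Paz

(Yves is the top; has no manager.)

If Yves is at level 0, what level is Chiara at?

Chain from Chiara up to Yves: Chiara → Paz → Kaia → Brigid → Dario → Celine → Sara → Yves. That is 7 steps up, so Chiara is 7 levels below Yves.

7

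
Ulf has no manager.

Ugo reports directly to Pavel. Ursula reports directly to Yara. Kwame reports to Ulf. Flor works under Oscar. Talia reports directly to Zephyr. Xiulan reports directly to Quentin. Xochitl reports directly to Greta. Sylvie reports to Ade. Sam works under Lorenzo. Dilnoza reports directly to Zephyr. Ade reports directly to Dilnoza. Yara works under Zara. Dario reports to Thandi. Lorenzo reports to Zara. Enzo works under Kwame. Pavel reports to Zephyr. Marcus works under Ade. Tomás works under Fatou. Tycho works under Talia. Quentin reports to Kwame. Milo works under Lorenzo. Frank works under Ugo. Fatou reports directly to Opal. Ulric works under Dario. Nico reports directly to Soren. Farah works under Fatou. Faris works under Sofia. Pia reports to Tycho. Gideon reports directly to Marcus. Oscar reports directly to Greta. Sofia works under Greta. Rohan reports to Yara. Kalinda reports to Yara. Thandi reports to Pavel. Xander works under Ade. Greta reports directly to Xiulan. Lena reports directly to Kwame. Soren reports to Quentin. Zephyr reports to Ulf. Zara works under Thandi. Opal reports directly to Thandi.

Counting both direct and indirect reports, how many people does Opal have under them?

3

Opal directly manages Fatou. Under Fatou: Tomás, Farah (2). That's 3 in total.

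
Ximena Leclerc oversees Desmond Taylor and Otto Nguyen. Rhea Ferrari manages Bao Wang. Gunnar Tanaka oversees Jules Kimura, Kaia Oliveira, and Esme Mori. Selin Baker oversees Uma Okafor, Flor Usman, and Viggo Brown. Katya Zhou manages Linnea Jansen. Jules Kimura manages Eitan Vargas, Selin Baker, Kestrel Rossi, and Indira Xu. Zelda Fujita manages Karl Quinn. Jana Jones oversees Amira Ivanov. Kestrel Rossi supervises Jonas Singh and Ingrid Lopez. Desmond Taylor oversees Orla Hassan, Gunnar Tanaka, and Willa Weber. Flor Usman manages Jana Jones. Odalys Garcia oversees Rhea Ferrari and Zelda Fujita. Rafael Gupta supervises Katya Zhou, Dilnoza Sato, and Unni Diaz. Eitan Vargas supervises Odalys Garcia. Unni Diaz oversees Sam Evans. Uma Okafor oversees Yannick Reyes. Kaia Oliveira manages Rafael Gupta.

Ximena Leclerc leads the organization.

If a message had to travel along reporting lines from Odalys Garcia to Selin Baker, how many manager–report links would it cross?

Odalys Garcia is 2 levels below Jules Kimura, and Selin Baker is 1 level below Jules Kimura (their lowest common manager). The shortest path runs up from Odalys Garcia to Jules Kimura and back down to Selin Baker: 2 + 1 = 3 links.

3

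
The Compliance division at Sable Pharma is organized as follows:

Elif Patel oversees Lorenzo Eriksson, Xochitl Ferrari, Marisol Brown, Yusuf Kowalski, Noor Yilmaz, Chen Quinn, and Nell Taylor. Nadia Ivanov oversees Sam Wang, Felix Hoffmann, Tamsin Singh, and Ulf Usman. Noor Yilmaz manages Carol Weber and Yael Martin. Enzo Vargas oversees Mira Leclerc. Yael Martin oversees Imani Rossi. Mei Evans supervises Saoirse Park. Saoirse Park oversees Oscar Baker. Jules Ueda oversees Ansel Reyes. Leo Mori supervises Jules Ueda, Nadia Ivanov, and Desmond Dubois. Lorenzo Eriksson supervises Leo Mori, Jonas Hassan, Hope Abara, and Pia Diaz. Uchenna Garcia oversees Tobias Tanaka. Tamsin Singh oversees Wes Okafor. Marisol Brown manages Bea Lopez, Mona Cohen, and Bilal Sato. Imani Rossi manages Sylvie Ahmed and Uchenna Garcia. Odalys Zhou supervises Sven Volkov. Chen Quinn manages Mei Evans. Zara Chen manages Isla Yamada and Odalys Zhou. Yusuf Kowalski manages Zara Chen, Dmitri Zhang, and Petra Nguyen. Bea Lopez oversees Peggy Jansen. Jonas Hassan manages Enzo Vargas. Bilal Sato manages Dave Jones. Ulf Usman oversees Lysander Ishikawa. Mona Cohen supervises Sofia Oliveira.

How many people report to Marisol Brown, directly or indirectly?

Marisol Brown directly manages Bea Lopez, Mona Cohen, Bilal Sato. Under Bea Lopez: Peggy Jansen (1). Under Mona Cohen: Sofia Oliveira (1). Under Bilal Sato: Dave Jones (1). So Marisol Brown's organization is 3 direct reports plus everyone under them: 2 + 2 + 2 = 6.

6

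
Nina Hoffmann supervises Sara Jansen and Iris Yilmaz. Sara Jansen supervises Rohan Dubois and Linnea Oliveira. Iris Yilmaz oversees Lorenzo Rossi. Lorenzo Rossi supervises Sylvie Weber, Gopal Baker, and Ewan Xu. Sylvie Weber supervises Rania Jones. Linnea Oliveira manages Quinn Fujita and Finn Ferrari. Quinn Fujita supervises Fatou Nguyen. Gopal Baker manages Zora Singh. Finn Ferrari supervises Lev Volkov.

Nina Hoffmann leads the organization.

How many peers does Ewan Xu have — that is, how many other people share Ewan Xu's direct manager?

2

Ewan Xu reports to Lorenzo Rossi. Lorenzo Rossi's other direct reports are Sylvie Weber, Gopal Baker — 2 peers.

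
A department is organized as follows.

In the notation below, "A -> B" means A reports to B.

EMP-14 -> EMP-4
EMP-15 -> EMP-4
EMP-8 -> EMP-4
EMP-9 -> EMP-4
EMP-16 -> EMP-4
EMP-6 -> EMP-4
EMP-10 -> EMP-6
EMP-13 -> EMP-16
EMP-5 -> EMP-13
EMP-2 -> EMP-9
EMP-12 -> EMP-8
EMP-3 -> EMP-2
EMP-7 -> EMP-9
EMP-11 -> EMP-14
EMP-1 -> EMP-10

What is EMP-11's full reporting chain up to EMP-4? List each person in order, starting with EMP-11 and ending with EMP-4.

EMP-11 -> EMP-14 -> EMP-4

EMP-11 reports to EMP-14. EMP-14 reports to EMP-4. EMP-4 is at the top.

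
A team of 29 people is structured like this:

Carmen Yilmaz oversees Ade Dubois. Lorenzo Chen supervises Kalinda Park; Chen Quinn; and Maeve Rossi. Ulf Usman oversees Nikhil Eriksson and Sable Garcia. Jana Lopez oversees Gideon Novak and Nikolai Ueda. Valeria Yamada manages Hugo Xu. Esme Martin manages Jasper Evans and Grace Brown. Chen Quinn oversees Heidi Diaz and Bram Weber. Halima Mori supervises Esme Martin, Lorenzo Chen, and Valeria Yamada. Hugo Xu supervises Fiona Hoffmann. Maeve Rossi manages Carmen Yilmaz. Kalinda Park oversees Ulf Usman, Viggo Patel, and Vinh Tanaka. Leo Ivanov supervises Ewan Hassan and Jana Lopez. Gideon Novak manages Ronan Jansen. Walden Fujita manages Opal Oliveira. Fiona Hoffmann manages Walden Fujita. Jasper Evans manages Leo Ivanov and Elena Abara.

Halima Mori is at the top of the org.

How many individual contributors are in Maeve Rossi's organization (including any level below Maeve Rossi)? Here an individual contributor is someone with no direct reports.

1

The only person in Maeve Rossi's organization with no one reporting to them is Ade Dubois. That is 1.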